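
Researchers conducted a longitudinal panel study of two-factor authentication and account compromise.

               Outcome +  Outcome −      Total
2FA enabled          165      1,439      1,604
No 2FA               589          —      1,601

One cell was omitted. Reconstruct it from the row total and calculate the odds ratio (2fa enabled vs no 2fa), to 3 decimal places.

0.197

The missing cell is in the unexposed row: 1601 − 589 = 1012.
So a = 165, b = 1439, c = 589, d = 1012.
OR = (a·d)/(b·c) = (165 × 1012) / (1439 × 589) = 166980 / 847571 = 0.19701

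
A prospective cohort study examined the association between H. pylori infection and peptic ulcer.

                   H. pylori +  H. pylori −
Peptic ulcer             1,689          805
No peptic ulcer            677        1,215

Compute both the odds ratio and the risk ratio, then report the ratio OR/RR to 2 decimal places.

2.10

Reading the table with exposure as columns: a = 1689 (H. pylori +, case), b = 677 (H. pylori +, non-case), c = 805 (H. pylori −, case), d = 1215.
OR = (1689·1215)/(677·805) = 2052135/544985 = 3.76549
Risk in exposed = 1689/2366 = 0.71386; risk in unexposed = 805/2020 = 0.39851; RR = 1.79131
OR/RR = 3.76549 / 1.79131 = 2.10209
The outcome is not rare, so the OR lies further from 1 than the RR.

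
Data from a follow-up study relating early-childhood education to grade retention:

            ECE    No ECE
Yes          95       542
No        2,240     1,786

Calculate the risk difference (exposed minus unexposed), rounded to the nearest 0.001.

Reading the table with exposure as columns: a = 95 (ECE, case), b = 2240 (ECE, non-case), c = 542 (No ECE, case), d = 1786.
Risk in exposed = 95/2335 = 0.040685; risk in unexposed = 542/2328 = 0.232818.
Risk difference = 0.040685 − 0.232818 = -0.192133

-0.192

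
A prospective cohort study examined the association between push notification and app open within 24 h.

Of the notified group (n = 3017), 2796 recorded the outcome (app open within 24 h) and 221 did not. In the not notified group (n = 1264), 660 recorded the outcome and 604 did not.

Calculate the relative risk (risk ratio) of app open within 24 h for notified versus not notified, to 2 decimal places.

1.77

From the description: a = 2796, b = 221, c = 660, d = 604.
Risk in exposed = 2796/3017 = 0.92675; risk in unexposed = 660/1264 = 0.52215.
RR = 0.92675 / 0.52215 = 1.77486
The risk among the exposed is 1.77 times that among the unexposed.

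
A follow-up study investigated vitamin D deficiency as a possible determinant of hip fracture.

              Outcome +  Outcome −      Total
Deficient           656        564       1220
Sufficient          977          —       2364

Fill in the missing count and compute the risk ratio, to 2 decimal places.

1.30

The missing cell is in the unexposed row: 2364 − 977 = 1387.
So a = 656, b = 564, c = 977, d = 1387.
RR = [a/(a+b)] / [c/(c+d)] = (656/1220) / (977/2364) = 0.53770/0.41328 = 1.30106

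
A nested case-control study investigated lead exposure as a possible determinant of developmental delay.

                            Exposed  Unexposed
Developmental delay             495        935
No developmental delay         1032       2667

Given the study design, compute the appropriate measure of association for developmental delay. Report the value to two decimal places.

1.37

Reading the table with exposure as columns: a = 495 (Exposed, case), b = 1032 (Exposed, non-case), c = 935 (Unexposed, case), d = 2667.
This is a nested case-control study: participants were sampled on outcome status, so risks in the source population cannot be estimated directly — relative risk is not valid here. The odds ratio is the appropriate measure.
OR = (a·d)/(b·c) = (495 × 2667) / (1032 × 935) = 1320165 / 964920 = 1.36816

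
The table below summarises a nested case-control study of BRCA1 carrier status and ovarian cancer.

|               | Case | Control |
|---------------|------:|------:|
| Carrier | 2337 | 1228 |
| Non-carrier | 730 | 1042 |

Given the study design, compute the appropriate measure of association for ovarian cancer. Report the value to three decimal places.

2.716

Cells: a = 2337, b = 1228, c = 730, d = 1042.
This is a nested case-control study: participants were sampled on outcome status, so risks in the source population cannot be estimated directly — relative risk is not valid here. The odds ratio is the appropriate measure.
OR = (a·d)/(b·c) = (2337 × 1042) / (1228 × 730) = 2435154 / 896440 = 2.71647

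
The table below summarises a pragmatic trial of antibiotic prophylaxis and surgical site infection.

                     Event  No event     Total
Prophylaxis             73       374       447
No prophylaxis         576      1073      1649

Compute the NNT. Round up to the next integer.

Risk in treated group = 73/447 = 0.16331; risk in control = 576/1649 = 0.34930.
Absolute risk reduction = 0.34930 − 0.16331 = 0.18599
NNT = 1 / ARR = 1 / 0.18599 = 5.377 → round up → 6

6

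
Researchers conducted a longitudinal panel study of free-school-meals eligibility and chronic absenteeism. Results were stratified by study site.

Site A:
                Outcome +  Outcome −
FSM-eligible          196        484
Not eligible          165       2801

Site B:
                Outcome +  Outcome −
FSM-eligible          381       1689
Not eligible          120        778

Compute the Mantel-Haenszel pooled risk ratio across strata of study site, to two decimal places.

RR_MH = Σ(aᵢ·n₀ᵢ/nᵢ) / Σ(cᵢ·n₁ᵢ/nᵢ), with n₁ᵢ = aᵢ+bᵢ (exposed), n₀ᵢ = cᵢ+dᵢ (unexposed), nᵢ = n₁ᵢ+n₀ᵢ.
Stratum 1 (Site A): n₁ = 680, n₀ = 2966, n = 3646; a·n₀/n = 196·2966/3646 = 159.4449; c·n₁/n = 165·680/3646 = 30.7735
Stratum 2 (Site B): n₁ = 2070, n₀ = 898, n = 2968; a·n₀/n = 381·898/2968 = 115.2756; c·n₁/n = 120·2070/2968 = 83.6927
RR_MH = (159.4449 + 115.2756) / (30.7735 + 83.6927) = 274.7205 / 114.4662 = 2.40001

2.40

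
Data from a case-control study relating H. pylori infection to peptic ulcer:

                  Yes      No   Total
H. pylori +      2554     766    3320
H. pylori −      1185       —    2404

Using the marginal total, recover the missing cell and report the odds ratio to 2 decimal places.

3.43

The missing cell is in the unexposed row: 2404 − 1185 = 1219.
So a = 2554, b = 766, c = 1185, d = 1219.
OR = (a·d)/(b·c) = (2554 × 1219) / (766 × 1185) = 3113326 / 907710 = 3.42987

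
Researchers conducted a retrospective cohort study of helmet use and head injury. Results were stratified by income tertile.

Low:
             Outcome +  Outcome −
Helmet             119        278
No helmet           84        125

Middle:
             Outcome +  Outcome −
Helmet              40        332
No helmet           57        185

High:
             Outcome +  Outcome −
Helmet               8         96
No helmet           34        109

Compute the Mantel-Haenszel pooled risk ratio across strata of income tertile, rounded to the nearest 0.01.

0.59

RR_MH = Σ(aᵢ·n₀ᵢ/nᵢ) / Σ(cᵢ·n₁ᵢ/nᵢ), with n₁ᵢ = aᵢ+bᵢ (exposed), n₀ᵢ = cᵢ+dᵢ (unexposed), nᵢ = n₁ᵢ+n₀ᵢ.
Stratum 1 (Low): n₁ = 397, n₀ = 209, n = 606; a·n₀/n = 119·209/606 = 41.0413; c·n₁/n = 84·397/606 = 55.0297
Stratum 2 (Middle): n₁ = 372, n₀ = 242, n = 614; a·n₀/n = 40·242/614 = 15.7655; c·n₁/n = 57·372/614 = 34.5342
Stratum 3 (High): n₁ = 104, n₀ = 143, n = 247; a·n₀/n = 8·143/247 = 4.6316; c·n₁/n = 34·104/247 = 14.3158
RR_MH = (41.0413 + 15.7655 + 4.6316) / (55.0297 + 34.5342 + 14.3158) = 61.4383 / 103.8797 = 0.59144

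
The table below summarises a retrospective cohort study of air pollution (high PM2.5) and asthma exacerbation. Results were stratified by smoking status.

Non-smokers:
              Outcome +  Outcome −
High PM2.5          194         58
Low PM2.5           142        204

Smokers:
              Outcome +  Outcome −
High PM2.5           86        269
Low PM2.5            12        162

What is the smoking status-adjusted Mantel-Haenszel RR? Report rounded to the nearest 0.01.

RR_MH = Σ(aᵢ·n₀ᵢ/nᵢ) / Σ(cᵢ·n₁ᵢ/nᵢ), with n₁ᵢ = aᵢ+bᵢ (exposed), n₀ᵢ = cᵢ+dᵢ (unexposed), nᵢ = n₁ᵢ+n₀ᵢ.
Stratum 1 (Non-smokers): n₁ = 252, n₀ = 346, n = 598; a·n₀/n = 194·346/598 = 112.2475; c·n₁/n = 142·252/598 = 59.8395
Stratum 2 (Smokers): n₁ = 355, n₀ = 174, n = 529; a·n₀/n = 86·174/529 = 28.2873; c·n₁/n = 12·355/529 = 8.0529
RR_MH = (112.2475 + 28.2873) / (59.8395 + 8.0529) = 140.5348 / 67.8924 = 2.06996

2.07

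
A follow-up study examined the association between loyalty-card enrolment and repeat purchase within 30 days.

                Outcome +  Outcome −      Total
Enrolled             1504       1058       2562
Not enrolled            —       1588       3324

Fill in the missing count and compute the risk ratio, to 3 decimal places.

1.124

The missing cell is in the unexposed row: 3324 − 1588 = 1736.
So a = 1504, b = 1058, c = 1736, d = 1588.
RR = [a/(a+b)] / [c/(c+d)] = (1504/2562) / (1736/3324) = 0.58704/0.52226 = 1.12404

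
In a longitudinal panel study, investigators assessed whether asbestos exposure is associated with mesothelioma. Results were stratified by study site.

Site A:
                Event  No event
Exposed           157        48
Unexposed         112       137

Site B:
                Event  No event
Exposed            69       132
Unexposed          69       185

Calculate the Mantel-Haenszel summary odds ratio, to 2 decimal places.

OR_MH = Σ(aᵢdᵢ/nᵢ) / Σ(bᵢcᵢ/nᵢ), where nᵢ is the stratum total.
Stratum 1 (Site A): n = 454; a·d/n = 157·137/454 = 47.3767; b·c/n = 48·112/454 = 11.8414
Stratum 2 (Site B): n = 455; a·d/n = 69·185/455 = 28.0549; b·c/n = 132·69/455 = 20.0176
OR_MH = (47.3767 + 28.0549) / (11.8414 + 20.0176) = 75.4316 / 31.8590 = 2.36767

2.37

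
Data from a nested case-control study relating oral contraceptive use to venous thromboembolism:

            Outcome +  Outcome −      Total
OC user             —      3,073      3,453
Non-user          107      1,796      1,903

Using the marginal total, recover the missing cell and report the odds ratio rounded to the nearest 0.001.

2.076

The missing cell is in the exposed row: 3453 − 3073 = 380.
So a = 380, b = 3073, c = 107, d = 1796.
OR = (a·d)/(b·c) = (380 × 1796) / (3073 × 107) = 682480 / 328811 = 2.07560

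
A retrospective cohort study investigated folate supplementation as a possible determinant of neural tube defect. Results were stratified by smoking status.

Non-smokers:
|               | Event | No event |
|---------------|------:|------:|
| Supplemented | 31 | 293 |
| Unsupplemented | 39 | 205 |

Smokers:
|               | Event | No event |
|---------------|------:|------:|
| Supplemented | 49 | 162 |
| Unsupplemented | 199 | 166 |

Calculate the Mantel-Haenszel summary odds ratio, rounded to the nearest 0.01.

0.33

OR_MH = Σ(aᵢdᵢ/nᵢ) / Σ(bᵢcᵢ/nᵢ), where nᵢ is the stratum total.
Stratum 1 (Non-smokers): n = 568; a·d/n = 31·205/568 = 11.1884; b·c/n = 293·39/568 = 20.1180
Stratum 2 (Smokers): n = 576; a·d/n = 49·166/576 = 14.1215; b·c/n = 162·199/576 = 55.9688
OR_MH = (11.1884 + 14.1215) / (20.1180 + 55.9688) = 25.3099 / 76.0867 = 0.33265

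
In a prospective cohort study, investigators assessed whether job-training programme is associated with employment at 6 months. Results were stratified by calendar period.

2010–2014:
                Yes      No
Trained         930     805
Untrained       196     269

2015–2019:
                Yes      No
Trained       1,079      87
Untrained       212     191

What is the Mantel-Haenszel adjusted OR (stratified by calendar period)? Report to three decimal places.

OR_MH = Σ(aᵢdᵢ/nᵢ) / Σ(bᵢcᵢ/nᵢ), where nᵢ is the stratum total.
Stratum 1 (2010–2014): n = 2200; a·d/n = 930·269/2200 = 113.7136; b·c/n = 805·196/2200 = 71.7182
Stratum 2 (2015–2019): n = 1569; a·d/n = 1079·191/1569 = 131.3505; b·c/n = 87·212/1569 = 11.7553
OR_MH = (113.7136 + 131.3505) / (71.7182 + 11.7553) = 245.0642 / 83.4734 = 2.93583

2.936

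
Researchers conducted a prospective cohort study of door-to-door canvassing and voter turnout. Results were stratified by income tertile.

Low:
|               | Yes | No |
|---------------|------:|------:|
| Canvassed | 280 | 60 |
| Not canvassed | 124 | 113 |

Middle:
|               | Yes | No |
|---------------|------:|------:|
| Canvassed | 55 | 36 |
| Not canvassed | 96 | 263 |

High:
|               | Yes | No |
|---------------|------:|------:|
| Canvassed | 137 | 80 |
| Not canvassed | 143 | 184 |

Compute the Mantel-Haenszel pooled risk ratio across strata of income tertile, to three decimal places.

1.613

RR_MH = Σ(aᵢ·n₀ᵢ/nᵢ) / Σ(cᵢ·n₁ᵢ/nᵢ), with n₁ᵢ = aᵢ+bᵢ (exposed), n₀ᵢ = cᵢ+dᵢ (unexposed), nᵢ = n₁ᵢ+n₀ᵢ.
Stratum 1 (Low): n₁ = 340, n₀ = 237, n = 577; a·n₀/n = 280·237/577 = 115.0087; c·n₁/n = 124·340/577 = 73.0676
Stratum 2 (Middle): n₁ = 91, n₀ = 359, n = 450; a·n₀/n = 55·359/450 = 43.8778; c·n₁/n = 96·91/450 = 19.4133
Stratum 3 (High): n₁ = 217, n₀ = 327, n = 544; a·n₀/n = 137·327/544 = 82.3511; c·n₁/n = 143·217/544 = 57.0423
RR_MH = (115.0087 + 43.8778 + 82.3511) / (73.0676 + 19.4133 + 57.0423) = 241.2375 / 149.5232 = 1.61338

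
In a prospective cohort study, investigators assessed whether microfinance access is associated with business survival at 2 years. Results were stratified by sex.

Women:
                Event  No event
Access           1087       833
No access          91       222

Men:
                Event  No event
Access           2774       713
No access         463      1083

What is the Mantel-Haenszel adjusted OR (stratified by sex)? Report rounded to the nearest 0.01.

OR_MH = Σ(aᵢdᵢ/nᵢ) / Σ(bᵢcᵢ/nᵢ), where nᵢ is the stratum total.
Stratum 1 (Women): n = 2233; a·d/n = 1087·222/2233 = 108.0672; b·c/n = 833·91/2233 = 33.9467
Stratum 2 (Men): n = 5033; a·d/n = 2774·1083/5033 = 596.9088; b·c/n = 713·463/5033 = 65.5909
OR_MH = (108.0672 + 596.9088) / (33.9467 + 65.5909) = 704.9760 / 99.5376 = 7.08251

7.08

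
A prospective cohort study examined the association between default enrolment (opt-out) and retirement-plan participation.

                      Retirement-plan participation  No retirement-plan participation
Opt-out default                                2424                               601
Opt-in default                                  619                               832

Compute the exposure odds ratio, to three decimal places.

5.421

Cells: a = 2424, b = 601, c = 619, d = 832.
OR = (a·d)/(b·c) = (2424 × 832) / (601 × 619) = 2016768 / 372019 = 5.42114
The odds of retirement-plan participation are about 5.42 times as high in the opt-out default group.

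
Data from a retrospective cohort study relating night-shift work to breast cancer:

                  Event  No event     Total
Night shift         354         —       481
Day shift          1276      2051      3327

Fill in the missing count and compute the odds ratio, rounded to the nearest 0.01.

4.48

The missing cell is in the exposed row: 481 − 354 = 127.
So a = 354, b = 127, c = 1276, d = 2051.
OR = (a·d)/(b·c) = (354 × 2051) / (127 × 1276) = 726054 / 162052 = 4.48038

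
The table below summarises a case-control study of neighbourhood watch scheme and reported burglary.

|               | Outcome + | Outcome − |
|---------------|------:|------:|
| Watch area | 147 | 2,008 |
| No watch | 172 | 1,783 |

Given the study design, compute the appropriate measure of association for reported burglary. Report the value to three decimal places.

0.759

Cells: a = 147, b = 2008, c = 172, d = 1783.
This is a case-control study: participants were sampled on outcome status, so risks in the source population cannot be estimated directly — relative risk is not valid here. The odds ratio is the appropriate measure.
OR = (a·d)/(b·c) = (147 × 1783) / (2008 × 172) = 262101 / 345376 = 0.75889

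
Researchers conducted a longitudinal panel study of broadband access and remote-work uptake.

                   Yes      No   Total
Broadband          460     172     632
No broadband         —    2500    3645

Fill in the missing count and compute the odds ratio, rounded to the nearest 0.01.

5.84

The missing cell is in the unexposed row: 3645 − 2500 = 1145.
So a = 460, b = 172, c = 1145, d = 2500.
OR = (a·d)/(b·c) = (460 × 2500) / (172 × 1145) = 1150000 / 196940 = 5.83934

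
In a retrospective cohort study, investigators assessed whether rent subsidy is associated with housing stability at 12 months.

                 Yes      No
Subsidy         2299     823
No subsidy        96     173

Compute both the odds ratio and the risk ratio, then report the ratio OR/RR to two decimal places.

Cells: a = 2299, b = 823, c = 96, d = 173.
OR = (2299·173)/(823·96) = 397727/79008 = 5.03401
Risk in exposed = 2299/3122 = 0.73639; risk in unexposed = 96/269 = 0.35688; RR = 2.06342
OR/RR = 5.03401 / 2.06342 = 2.43965
The outcome is not rare, so the OR lies further from 1 than the RR.

2.44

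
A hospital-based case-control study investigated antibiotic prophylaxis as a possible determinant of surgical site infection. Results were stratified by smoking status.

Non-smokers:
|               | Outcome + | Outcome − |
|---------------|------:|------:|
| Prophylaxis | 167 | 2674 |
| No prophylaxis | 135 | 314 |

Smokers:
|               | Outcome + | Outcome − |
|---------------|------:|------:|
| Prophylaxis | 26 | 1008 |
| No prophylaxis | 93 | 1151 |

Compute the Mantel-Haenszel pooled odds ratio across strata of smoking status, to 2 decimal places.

0.19

OR_MH = Σ(aᵢdᵢ/nᵢ) / Σ(bᵢcᵢ/nᵢ), where nᵢ is the stratum total.
Stratum 1 (Non-smokers): n = 3290; a·d/n = 167·314/3290 = 15.9386; b·c/n = 2674·135/3290 = 109.7234
Stratum 2 (Smokers): n = 2278; a·d/n = 26·1151/2278 = 13.1370; b·c/n = 1008·93/2278 = 41.1519
OR_MH = (15.9386 + 13.1370) / (109.7234 + 41.1519) = 29.0756 / 150.8753 = 0.19271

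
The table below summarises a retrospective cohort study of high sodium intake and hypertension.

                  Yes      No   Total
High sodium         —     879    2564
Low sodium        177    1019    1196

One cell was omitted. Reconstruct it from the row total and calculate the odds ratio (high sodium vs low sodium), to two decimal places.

The missing cell is in the exposed row: 2564 − 879 = 1685.
So a = 1685, b = 879, c = 177, d = 1019.
OR = (a·d)/(b·c) = (1685 × 1019) / (879 × 177) = 1717015 / 155583 = 11.03601

11.04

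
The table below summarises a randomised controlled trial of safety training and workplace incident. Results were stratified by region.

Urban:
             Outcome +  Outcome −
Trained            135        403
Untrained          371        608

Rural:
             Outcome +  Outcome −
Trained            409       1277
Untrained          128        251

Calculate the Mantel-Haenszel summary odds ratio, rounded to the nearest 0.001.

0.584

OR_MH = Σ(aᵢdᵢ/nᵢ) / Σ(bᵢcᵢ/nᵢ), where nᵢ is the stratum total.
Stratum 1 (Urban): n = 1517; a·d/n = 135·608/1517 = 54.1068; b·c/n = 403·371/1517 = 98.5583
Stratum 2 (Rural): n = 2065; a·d/n = 409·251/2065 = 49.7138; b·c/n = 1277·128/2065 = 79.1554
OR_MH = (54.1068 + 49.7138) / (98.5583 + 79.1554) = 103.8206 / 177.7138 = 0.58420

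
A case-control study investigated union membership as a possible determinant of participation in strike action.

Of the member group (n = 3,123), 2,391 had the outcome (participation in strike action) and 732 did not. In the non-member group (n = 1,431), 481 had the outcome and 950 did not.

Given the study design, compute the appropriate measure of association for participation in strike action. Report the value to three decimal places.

From the description: a = 2391, b = 732, c = 481, d = 950.
This is a case-control study: participants were sampled on outcome status, so risks in the source population cannot be estimated directly — relative risk is not valid here. The odds ratio is the appropriate measure.
OR = (a·d)/(b·c) = (2391 × 950) / (732 × 481) = 2271450 / 352092 = 6.45130

6.451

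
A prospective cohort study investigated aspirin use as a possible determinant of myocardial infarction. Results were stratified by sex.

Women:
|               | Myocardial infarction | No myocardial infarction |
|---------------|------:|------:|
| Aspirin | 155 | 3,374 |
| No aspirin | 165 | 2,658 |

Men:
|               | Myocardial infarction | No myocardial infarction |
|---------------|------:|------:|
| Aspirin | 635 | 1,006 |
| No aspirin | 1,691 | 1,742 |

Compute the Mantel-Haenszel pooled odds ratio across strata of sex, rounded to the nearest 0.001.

OR_MH = Σ(aᵢdᵢ/nᵢ) / Σ(bᵢcᵢ/nᵢ), where nᵢ is the stratum total.
Stratum 1 (Women): n = 6352; a·d/n = 155·2658/6352 = 64.8599; b·c/n = 3374·165/6352 = 87.6433
Stratum 2 (Men): n = 5074; a·d/n = 635·1742/5074 = 218.0075; b·c/n = 1006·1691/5074 = 335.2672
OR_MH = (64.8599 + 218.0075) / (87.6433 + 335.2672) = 282.8674 / 422.9105 = 0.66886

0.669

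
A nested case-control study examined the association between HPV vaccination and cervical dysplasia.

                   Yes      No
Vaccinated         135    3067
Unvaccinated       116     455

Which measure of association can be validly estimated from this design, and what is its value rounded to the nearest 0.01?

Cells: a = 135, b = 3067, c = 116, d = 455.
This is a nested case-control study: participants were sampled on outcome status, so risks in the source population cannot be estimated directly — relative risk is not valid here. The odds ratio is the appropriate measure.
OR = (a·d)/(b·c) = (135 × 455) / (3067 × 116) = 61425 / 355772 = 0.17265

0.17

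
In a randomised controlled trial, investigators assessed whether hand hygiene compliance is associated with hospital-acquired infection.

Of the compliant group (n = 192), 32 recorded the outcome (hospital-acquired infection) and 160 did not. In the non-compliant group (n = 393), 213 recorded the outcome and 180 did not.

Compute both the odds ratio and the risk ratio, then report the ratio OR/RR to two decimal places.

From the description: a = 32, b = 160, c = 213, d = 180.
OR = (32·180)/(160·213) = 5760/34080 = 0.16901
Risk in exposed = 32/192 = 0.16667; risk in unexposed = 213/393 = 0.54198; RR = 0.30751
OR/RR = 0.16901 / 0.30751 = 0.54962
The outcome is not rare, so the OR lies further from 1 than the RR.

0.55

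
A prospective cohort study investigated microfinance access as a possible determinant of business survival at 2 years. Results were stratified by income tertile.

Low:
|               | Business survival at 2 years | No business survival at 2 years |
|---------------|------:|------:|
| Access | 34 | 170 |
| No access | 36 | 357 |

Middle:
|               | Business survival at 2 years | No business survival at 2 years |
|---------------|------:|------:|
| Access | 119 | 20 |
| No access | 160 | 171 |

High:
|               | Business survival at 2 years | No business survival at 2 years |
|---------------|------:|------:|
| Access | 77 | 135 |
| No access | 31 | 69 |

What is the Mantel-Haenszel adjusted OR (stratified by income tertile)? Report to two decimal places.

2.65

OR_MH = Σ(aᵢdᵢ/nᵢ) / Σ(bᵢcᵢ/nᵢ), where nᵢ is the stratum total.
Stratum 1 (Low): n = 597; a·d/n = 34·357/597 = 20.3317; b·c/n = 170·36/597 = 10.2513
Stratum 2 (Middle): n = 470; a·d/n = 119·171/470 = 43.2957; b·c/n = 20·160/470 = 6.8085
Stratum 3 (High): n = 312; a·d/n = 77·69/312 = 17.0288; b·c/n = 135·31/312 = 13.4135
OR_MH = (20.3317 + 43.2957 + 17.0288) / (10.2513 + 6.8085 + 13.4135) = 80.6562 / 30.4732 = 2.64679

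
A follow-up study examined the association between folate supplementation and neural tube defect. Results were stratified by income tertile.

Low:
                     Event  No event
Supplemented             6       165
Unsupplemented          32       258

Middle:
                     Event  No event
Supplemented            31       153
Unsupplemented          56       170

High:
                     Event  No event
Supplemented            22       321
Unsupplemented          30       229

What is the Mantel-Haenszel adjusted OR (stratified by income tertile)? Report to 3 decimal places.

OR_MH = Σ(aᵢdᵢ/nᵢ) / Σ(bᵢcᵢ/nᵢ), where nᵢ is the stratum total.
Stratum 1 (Low): n = 461; a·d/n = 6·258/461 = 3.3579; b·c/n = 165·32/461 = 11.4534
Stratum 2 (Middle): n = 410; a·d/n = 31·170/410 = 12.8537; b·c/n = 153·56/410 = 20.8976
Stratum 3 (High): n = 602; a·d/n = 22·229/602 = 8.3688; b·c/n = 321·30/602 = 15.9967
OR_MH = (3.3579 + 12.8537 + 8.3688) / (11.4534 + 20.8976 + 15.9967) = 24.5803 / 48.3476 = 0.50841

0.508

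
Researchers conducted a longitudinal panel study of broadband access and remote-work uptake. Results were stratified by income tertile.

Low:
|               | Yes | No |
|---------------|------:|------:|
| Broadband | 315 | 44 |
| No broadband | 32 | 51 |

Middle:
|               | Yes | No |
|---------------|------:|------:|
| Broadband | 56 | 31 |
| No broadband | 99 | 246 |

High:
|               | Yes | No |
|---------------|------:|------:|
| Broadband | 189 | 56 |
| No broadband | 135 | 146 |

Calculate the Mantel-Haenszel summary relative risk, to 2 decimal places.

1.88

RR_MH = Σ(aᵢ·n₀ᵢ/nᵢ) / Σ(cᵢ·n₁ᵢ/nᵢ), with n₁ᵢ = aᵢ+bᵢ (exposed), n₀ᵢ = cᵢ+dᵢ (unexposed), nᵢ = n₁ᵢ+n₀ᵢ.
Stratum 1 (Low): n₁ = 359, n₀ = 83, n = 442; a·n₀/n = 315·83/442 = 59.1516; c·n₁/n = 32·359/442 = 25.9910
Stratum 2 (Middle): n₁ = 87, n₀ = 345, n = 432; a·n₀/n = 56·345/432 = 44.7222; c·n₁/n = 99·87/432 = 19.9375
Stratum 3 (High): n₁ = 245, n₀ = 281, n = 526; a·n₀/n = 189·281/526 = 100.9677; c·n₁/n = 135·245/526 = 62.8802
RR_MH = (59.1516 + 44.7222 + 100.9677) / (25.9910 + 19.9375 + 62.8802) = 204.8415 / 108.8087 = 1.88258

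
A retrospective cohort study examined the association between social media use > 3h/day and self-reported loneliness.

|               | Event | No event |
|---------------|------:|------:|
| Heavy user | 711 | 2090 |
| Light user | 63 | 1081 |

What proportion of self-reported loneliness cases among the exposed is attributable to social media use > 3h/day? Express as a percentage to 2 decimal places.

78.31

Cells: a = 711, b = 2090, c = 63, d = 1081.
Risk in exposed = 711/2801 = 0.25384; risk in unexposed = 63/1144 = 0.05507.
RR = 0.25384/0.05507 = 4.60937
AR% = (RR − 1)/RR × 100 = (4.60937 − 1)/4.60937 × 100 = 78.3051%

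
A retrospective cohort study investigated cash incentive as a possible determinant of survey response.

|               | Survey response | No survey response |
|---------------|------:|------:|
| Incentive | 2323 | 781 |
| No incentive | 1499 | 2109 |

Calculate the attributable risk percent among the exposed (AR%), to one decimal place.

Cells: a = 2323, b = 781, c = 1499, d = 2109.
Risk in exposed = 2323/3104 = 0.74839; risk in unexposed = 1499/3608 = 0.41547.
RR = 0.74839/0.41547 = 1.80133
AR% = (RR − 1)/RR × 100 = (1.80133 − 1)/1.80133 × 100 = 44.4853%

44.5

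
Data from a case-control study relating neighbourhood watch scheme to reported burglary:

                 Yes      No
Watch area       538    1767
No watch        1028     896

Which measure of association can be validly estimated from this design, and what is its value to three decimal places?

Cells: a = 538, b = 1767, c = 1028, d = 896.
This is a case-control study: participants were sampled on outcome status, so risks in the source population cannot be estimated directly — relative risk is not valid here. The odds ratio is the appropriate measure.
OR = (a·d)/(b·c) = (538 × 896) / (1767 × 1028) = 482048 / 1816476 = 0.26538

0.265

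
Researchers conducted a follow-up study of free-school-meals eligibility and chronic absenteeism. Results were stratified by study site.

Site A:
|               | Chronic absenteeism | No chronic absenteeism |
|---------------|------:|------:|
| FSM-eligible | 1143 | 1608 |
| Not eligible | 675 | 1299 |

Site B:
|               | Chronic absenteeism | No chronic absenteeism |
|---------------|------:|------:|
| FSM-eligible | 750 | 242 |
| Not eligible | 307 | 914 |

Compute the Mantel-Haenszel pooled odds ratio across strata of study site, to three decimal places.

2.370

OR_MH = Σ(aᵢdᵢ/nᵢ) / Σ(bᵢcᵢ/nᵢ), where nᵢ is the stratum total.
Stratum 1 (Site A): n = 4725; a·d/n = 1143·1299/4725 = 314.2343; b·c/n = 1608·675/4725 = 229.7143
Stratum 2 (Site B): n = 2213; a·d/n = 750·914/2213 = 309.7605; b·c/n = 242·307/2213 = 33.5716
OR_MH = (314.2343 + 309.7605) / (229.7143 + 33.5716) = 623.9948 / 263.2859 = 2.37003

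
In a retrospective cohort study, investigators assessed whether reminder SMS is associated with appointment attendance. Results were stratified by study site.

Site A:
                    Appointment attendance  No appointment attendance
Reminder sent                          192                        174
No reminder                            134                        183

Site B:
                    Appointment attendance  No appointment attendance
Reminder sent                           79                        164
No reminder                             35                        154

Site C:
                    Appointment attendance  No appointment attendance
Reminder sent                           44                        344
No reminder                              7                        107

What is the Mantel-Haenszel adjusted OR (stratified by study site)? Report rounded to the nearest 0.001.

OR_MH = Σ(aᵢdᵢ/nᵢ) / Σ(bᵢcᵢ/nᵢ), where nᵢ is the stratum total.
Stratum 1 (Site A): n = 683; a·d/n = 192·183/683 = 51.4436; b·c/n = 174·134/683 = 34.1376
Stratum 2 (Site B): n = 432; a·d/n = 79·154/432 = 28.1620; b·c/n = 164·35/432 = 13.2870
Stratum 3 (Site C): n = 502; a·d/n = 44·107/502 = 9.3785; b·c/n = 344·7/502 = 4.7968
OR_MH = (51.4436 + 28.1620 + 9.3785) / (34.1376 + 13.2870 + 4.7968) = 88.9842 / 52.2215 = 1.70398

1.704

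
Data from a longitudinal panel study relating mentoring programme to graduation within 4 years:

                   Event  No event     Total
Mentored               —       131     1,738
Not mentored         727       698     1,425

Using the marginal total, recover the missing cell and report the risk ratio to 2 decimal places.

1.81

The missing cell is in the exposed row: 1738 − 131 = 1607.
So a = 1607, b = 131, c = 727, d = 698.
RR = [a/(a+b)] / [c/(c+d)] = (1607/1738) / (727/1425) = 0.92463/0.51018 = 1.81237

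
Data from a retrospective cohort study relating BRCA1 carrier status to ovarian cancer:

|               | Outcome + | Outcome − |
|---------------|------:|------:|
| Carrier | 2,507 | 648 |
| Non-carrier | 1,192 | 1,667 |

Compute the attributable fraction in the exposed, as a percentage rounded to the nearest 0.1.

Cells: a = 2507, b = 648, c = 1192, d = 1667.
Risk in exposed = 2507/3155 = 0.79461; risk in unexposed = 1192/2859 = 0.41693.
RR = 0.79461/0.41693 = 1.90587
AR% = (RR − 1)/RR × 100 = (1.90587 − 1)/1.90587 × 100 = 47.5305%

47.5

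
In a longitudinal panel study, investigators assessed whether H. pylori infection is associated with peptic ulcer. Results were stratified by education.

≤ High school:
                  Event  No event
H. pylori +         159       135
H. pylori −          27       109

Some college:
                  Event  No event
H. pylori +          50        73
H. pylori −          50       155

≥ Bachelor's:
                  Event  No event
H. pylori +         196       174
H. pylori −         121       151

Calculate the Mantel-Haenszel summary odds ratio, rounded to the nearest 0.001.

2.100

OR_MH = Σ(aᵢdᵢ/nᵢ) / Σ(bᵢcᵢ/nᵢ), where nᵢ is the stratum total.
Stratum 1 (≤ High school): n = 430; a·d/n = 159·109/430 = 40.3047; b·c/n = 135·27/430 = 8.4767
Stratum 2 (Some college): n = 328; a·d/n = 50·155/328 = 23.6280; b·c/n = 73·50/328 = 11.1280
Stratum 3 (≥ Bachelor's): n = 642; a·d/n = 196·151/642 = 46.0997; b·c/n = 174·121/642 = 32.7944
OR_MH = (40.3047 + 23.6280 + 46.0997) / (8.4767 + 11.1280 + 32.7944) = 110.0324 / 52.3992 = 2.09989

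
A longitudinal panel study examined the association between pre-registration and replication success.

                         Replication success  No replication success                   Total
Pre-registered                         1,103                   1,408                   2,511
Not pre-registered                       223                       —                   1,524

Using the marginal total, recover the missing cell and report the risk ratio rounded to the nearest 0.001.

The missing cell is in the unexposed row: 1524 − 223 = 1301.
So a = 1103, b = 1408, c = 223, d = 1301.
RR = [a/(a+b)] / [c/(c+d)] = (1103/2511) / (223/1524) = 0.43927/0.14633 = 3.00199

3.002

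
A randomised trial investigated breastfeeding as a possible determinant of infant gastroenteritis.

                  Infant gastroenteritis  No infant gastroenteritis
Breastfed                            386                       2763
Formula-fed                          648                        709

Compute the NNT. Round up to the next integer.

3

Risk in treated group = 386/3149 = 0.12258; risk in control = 648/1357 = 0.47752.
Absolute risk reduction = 0.47752 − 0.12258 = 0.35495
NNT = 1 / ARR = 1 / 0.35495 = 2.817 → round up → 3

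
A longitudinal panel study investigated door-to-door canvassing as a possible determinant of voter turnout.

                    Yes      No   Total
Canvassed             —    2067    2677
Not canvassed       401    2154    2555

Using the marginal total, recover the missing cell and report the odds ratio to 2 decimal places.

The missing cell is in the exposed row: 2677 − 2067 = 610.
So a = 610, b = 2067, c = 401, d = 2154.
OR = (a·d)/(b·c) = (610 × 2154) / (2067 × 401) = 1313940 / 828867 = 1.58522

1.59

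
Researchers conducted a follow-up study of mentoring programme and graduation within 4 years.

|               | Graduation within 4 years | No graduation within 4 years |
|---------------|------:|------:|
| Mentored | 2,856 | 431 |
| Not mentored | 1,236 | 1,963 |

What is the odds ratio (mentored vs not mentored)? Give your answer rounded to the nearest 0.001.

10.524

Cells: a = 2856, b = 431, c = 1236, d = 1963.
OR = (a·d)/(b·c) = (2856 × 1963) / (431 × 1236) = 5606328 / 532716 = 10.52405
The odds of graduation within 4 years are about 10.52 times as high in the mentored group.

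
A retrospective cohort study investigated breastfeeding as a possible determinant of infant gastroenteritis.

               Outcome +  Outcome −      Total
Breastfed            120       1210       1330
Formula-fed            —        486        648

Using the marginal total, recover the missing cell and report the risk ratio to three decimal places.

0.361

The missing cell is in the unexposed row: 648 − 486 = 162.
So a = 120, b = 1210, c = 162, d = 486.
RR = [a/(a+b)] / [c/(c+d)] = (120/1330) / (162/648) = 0.09023/0.25000 = 0.36090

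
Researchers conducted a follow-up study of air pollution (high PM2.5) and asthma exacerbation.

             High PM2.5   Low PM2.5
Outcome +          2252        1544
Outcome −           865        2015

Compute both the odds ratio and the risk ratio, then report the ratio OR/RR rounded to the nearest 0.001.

2.040

Reading the table with exposure as columns: a = 2252 (High PM2.5, case), b = 865 (High PM2.5, non-case), c = 1544 (Low PM2.5, case), d = 2015.
OR = (2252·2015)/(865·1544) = 4537780/1335560 = 3.39766
Risk in exposed = 2252/3117 = 0.72249; risk in unexposed = 1544/3559 = 0.43383; RR = 1.66538
OR/RR = 3.39766 / 1.66538 = 2.04018
The outcome is not rare, so the OR lies further from 1 than the RR.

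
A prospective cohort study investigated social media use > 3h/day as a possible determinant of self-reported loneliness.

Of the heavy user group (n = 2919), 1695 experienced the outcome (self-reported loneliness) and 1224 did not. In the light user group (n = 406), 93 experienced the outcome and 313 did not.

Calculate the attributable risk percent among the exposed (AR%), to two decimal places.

60.55

From the description: a = 1695, b = 1224, c = 93, d = 313.
Risk in exposed = 1695/2919 = 0.58068; risk in unexposed = 93/406 = 0.22906.
RR = 0.58068/0.22906 = 2.53500
AR% = (RR − 1)/RR × 100 = (2.53500 − 1)/2.53500 × 100 = 60.5523%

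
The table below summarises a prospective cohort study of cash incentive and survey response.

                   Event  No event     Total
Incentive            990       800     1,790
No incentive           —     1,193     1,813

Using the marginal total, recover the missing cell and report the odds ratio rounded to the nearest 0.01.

2.38

The missing cell is in the unexposed row: 1813 − 1193 = 620.
So a = 990, b = 800, c = 620, d = 1193.
OR = (a·d)/(b·c) = (990 × 1193) / (800 × 620) = 1181070 / 496000 = 2.38119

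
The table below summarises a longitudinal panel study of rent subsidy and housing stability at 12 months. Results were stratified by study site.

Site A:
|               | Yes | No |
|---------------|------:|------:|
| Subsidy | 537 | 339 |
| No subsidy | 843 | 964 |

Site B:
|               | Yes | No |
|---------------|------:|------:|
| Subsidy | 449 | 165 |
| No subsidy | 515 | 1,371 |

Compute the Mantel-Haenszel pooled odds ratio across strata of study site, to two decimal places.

3.13

OR_MH = Σ(aᵢdᵢ/nᵢ) / Σ(bᵢcᵢ/nᵢ), where nᵢ is the stratum total.
Stratum 1 (Site A): n = 2683; a·d/n = 537·964/2683 = 192.9437; b·c/n = 339·843/2683 = 106.5140
Stratum 2 (Site B): n = 2500; a·d/n = 449·1371/2500 = 246.2316; b·c/n = 165·515/2500 = 33.9900
OR_MH = (192.9437 + 246.2316) / (106.5140 + 33.9900) = 439.1753 / 140.5040 = 3.12571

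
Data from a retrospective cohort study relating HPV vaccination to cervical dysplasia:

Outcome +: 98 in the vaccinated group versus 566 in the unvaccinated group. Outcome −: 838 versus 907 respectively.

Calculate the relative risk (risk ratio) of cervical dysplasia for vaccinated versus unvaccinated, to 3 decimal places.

From the description: a = 98, b = 838, c = 566, d = 907.
Risk in exposed = 98/936 = 0.10470; risk in unexposed = 566/1473 = 0.38425.
RR = 0.10470 / 0.38425 = 0.27248
The risk is 73% lower among the exposed than among the unexposed.

0.272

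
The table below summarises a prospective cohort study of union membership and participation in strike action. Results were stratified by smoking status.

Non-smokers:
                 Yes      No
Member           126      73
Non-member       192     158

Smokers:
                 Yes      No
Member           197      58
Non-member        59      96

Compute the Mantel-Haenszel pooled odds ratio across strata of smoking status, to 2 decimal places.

OR_MH = Σ(aᵢdᵢ/nᵢ) / Σ(bᵢcᵢ/nᵢ), where nᵢ is the stratum total.
Stratum 1 (Non-smokers): n = 549; a·d/n = 126·158/549 = 36.2623; b·c/n = 73·192/549 = 25.5301
Stratum 2 (Smokers): n = 410; a·d/n = 197·96/410 = 46.1268; b·c/n = 58·59/410 = 8.3463
OR_MH = (36.2623 + 46.1268) / (25.5301 + 8.3463) = 82.3891 / 33.8764 = 2.43205

2.43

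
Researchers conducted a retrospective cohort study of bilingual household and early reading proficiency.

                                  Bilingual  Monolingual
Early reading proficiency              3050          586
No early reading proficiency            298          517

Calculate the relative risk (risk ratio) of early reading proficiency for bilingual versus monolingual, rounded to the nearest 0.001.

Reading the table with exposure as columns: a = 3050 (Bilingual, case), b = 298 (Bilingual, non-case), c = 586 (Monolingual, case), d = 517.
Risk in exposed = 3050/3348 = 0.91099; risk in unexposed = 586/1103 = 0.53128.
RR = 0.91099 / 0.53128 = 1.71472
The risk among the exposed is 1.71 times that among the unexposed.

1.715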